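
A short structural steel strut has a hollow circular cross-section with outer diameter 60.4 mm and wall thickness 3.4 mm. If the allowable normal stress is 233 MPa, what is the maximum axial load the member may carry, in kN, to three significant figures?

142 kN

A = 608.8 mm².
P_max = σ_allow · A = 233 · 608.8 = 141900 N = 141.9 kN.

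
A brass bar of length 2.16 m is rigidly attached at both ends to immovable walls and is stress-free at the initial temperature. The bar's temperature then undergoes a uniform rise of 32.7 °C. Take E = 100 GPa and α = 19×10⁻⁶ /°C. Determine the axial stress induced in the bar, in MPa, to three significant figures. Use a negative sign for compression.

-62.1 MPa

Free thermal expansion αLΔT = 19e-6 · 2160 · 32.7 = 1.342 mm.
The walls impose strain ε = −(1.342)/2160 = -6.2130e-04; σ = Eε = 100000 · -6.2130e-04 = -62.13 MPa.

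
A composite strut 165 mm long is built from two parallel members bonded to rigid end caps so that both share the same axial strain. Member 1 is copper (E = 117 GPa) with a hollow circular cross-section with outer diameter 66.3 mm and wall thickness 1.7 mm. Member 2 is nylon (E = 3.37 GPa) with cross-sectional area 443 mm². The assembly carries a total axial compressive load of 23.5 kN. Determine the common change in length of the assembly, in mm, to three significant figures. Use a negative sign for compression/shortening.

-0.0926 mm

A_1 = 345 mm².
Equal strain + equilibrium ⇒ each member carries load in proportion to AE: A₁E₁ = 40370000 N, A₂E₂ = 1493000 N, ΣAE = 41860000 N.
δ = PL/ΣAE = -23500·165/41860000 = -0.09263 mm.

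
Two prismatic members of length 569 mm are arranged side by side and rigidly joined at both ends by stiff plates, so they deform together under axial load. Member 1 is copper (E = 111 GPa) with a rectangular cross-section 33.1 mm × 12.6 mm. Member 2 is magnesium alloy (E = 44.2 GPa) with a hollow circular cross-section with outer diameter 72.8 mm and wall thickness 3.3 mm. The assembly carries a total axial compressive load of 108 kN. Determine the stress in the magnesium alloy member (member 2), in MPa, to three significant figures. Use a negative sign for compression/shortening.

-61.1 MPa

A_1 = 417.1 mm².
A_2 = 720.5 mm².
Equal strain + equilibrium ⇒ each member carries load in proportion to AE: A₁E₁ = 46290000 N, A₂E₂ = 31850000 N, ΣAE = 78140000 N.
σ₂ = P·E₂/ΣAE = -108000·44200/78140000 = -61.09 MPa.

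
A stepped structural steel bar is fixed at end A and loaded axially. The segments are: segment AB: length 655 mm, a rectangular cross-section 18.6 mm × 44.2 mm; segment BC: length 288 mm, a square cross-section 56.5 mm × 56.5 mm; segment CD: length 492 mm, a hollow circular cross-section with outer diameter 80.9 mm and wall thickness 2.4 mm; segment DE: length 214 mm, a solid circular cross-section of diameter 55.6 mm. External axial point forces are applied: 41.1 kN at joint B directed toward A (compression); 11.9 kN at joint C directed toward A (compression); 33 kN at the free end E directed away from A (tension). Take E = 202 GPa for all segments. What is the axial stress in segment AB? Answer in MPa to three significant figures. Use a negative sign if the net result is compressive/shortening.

-24.3 MPa

Internal axial forces (sectioning from the free end, tension +): N_DE = 33 kN, N_CD = 33 kN, N_BC = 21.1 kN, N_AB = -20 kN.
A_AB = 822.1 mm².
σ_AB = N_AB/A_AB = -20000/822.1 = -24.33 MPa.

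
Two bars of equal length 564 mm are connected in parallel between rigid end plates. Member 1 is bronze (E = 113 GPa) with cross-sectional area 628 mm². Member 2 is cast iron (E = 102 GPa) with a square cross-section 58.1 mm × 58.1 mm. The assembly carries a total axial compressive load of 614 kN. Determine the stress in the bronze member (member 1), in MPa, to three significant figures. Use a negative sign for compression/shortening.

-167 MPa

A_2 = 3376 mm².
Equal strain + equilibrium ⇒ each member carries load in proportion to AE: A₁E₁ = 70960000 N, A₂E₂ = 344300000 N, ΣAE = 415300000 N.
σ₁ = P·E₁/ΣAE = -614000·113000/415300000 = -167.1 MPa.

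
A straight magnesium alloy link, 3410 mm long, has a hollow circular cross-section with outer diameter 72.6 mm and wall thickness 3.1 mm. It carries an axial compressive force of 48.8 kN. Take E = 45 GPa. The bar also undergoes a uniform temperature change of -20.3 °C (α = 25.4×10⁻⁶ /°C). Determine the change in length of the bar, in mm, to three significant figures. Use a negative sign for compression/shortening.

-7.22 mm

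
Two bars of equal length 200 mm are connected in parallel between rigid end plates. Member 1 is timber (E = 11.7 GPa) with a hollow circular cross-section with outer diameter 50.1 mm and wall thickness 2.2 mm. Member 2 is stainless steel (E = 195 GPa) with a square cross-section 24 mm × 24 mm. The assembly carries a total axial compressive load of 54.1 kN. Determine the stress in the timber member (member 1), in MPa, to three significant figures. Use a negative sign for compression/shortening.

-5.45 MPa

A_1 = 331.1 mm².
A_2 = 576 mm².
Equal strain + equilibrium ⇒ each member carries load in proportion to AE: A₁E₁ = 3873000 N, A₂E₂ = 112300000 N, ΣAE = 116200000 N.
σ₁ = P·E₁/ΣAE = -54100·11700/116200000 = -5.448 MPa.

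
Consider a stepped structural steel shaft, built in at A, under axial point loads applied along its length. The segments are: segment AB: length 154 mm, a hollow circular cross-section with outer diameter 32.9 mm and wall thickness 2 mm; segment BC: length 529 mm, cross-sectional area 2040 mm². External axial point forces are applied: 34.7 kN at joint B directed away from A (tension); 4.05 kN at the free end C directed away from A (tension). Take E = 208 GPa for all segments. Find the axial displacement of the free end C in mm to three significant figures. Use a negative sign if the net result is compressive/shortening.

0.153 mm

Internal axial forces (sectioning from the free end, tension +): N_BC = 4.05 kN, N_AB = 38.75 kN.
A_AB = 194.2 mm².
δ_AB = 38750·154/(194.2·208000) = 0.1478 mm
δ_BC = 4050·529/(2040·208000) = 0.005049 mm
δ = Σδ_i = 0.1528 mm.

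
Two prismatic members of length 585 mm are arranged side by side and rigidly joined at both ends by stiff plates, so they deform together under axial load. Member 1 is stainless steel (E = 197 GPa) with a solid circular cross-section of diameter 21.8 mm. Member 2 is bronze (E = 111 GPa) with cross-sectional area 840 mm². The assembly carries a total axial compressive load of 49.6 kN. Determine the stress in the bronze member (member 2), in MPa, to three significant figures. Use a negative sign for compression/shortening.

-33.0 MPa

A_1 = 373.3 mm².
Equal strain + equilibrium ⇒ each member carries load in proportion to AE: A₁E₁ = 73530000 N, A₂E₂ = 93240000 N, ΣAE = 166800000 N.
σ₂ = P·E₂/ΣAE = -49600·111000/166800000 = -33.01 MPa.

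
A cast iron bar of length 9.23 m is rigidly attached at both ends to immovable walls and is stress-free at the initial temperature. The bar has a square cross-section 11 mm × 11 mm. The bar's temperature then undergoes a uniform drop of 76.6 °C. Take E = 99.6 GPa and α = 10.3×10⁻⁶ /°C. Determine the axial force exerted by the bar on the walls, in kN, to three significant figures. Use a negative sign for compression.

Free thermal expansion αLΔT = 10.3e-6 · 9230 · -76.6 = -7.282 mm.
The walls impose strain ε = −(-7.282)/9230 = 7.8898e-04; σ = Eε = 99600 · 7.8898e-04 = 78.58 MPa.
Wall reaction R = σ·A = 78.58·121 = 9508 N = 9.508 kN.

9.51 kN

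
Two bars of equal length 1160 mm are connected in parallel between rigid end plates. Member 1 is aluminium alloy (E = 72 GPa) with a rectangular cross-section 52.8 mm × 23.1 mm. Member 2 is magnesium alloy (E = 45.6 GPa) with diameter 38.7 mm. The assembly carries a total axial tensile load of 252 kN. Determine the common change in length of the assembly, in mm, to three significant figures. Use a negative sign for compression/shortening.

2.07 mm

A_1 = 1220 mm².
A_2 = 1176 mm².
Equal strain + equilibrium ⇒ each member carries load in proportion to AE: A₁E₁ = 87820000 N, A₂E₂ = 53640000 N, ΣAE = 141500000 N.
δ = PL/ΣAE = 252000·1160/141500000 = 2.067 mm.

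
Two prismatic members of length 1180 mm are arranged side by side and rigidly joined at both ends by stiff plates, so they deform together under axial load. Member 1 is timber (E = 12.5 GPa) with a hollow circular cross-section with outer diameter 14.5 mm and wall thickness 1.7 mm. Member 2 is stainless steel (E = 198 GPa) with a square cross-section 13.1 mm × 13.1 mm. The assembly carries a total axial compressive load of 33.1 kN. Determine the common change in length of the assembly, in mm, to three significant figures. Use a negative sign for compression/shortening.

A_1 = 68.36 mm².
A_2 = 171.6 mm².
Equal strain + equilibrium ⇒ each member carries load in proportion to AE: A₁E₁ = 854500 N, A₂E₂ = 33980000 N, ΣAE = 34830000 N.
δ = PL/ΣAE = -33100·1180/34830000 = -1.121 mm.

-1.12 mm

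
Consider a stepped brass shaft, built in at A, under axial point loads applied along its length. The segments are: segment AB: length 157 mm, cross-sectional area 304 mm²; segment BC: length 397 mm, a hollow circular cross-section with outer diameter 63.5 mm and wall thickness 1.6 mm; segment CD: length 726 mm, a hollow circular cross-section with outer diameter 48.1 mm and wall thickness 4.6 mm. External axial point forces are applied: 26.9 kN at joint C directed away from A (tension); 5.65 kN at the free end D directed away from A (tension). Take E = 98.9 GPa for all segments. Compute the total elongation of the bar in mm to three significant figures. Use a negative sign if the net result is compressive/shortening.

Internal axial forces (sectioning from the free end, tension +): N_CD = 5.65 kN, N_BC = 32.55 kN, N_AB = 32.55 kN.
A_BC = 311.1 mm².
A_CD = 628.6 mm².
δ_AB = 32550·157/(304·98900) = 0.17 mm
δ_BC = 32550·397/(311.1·98900) = 0.4199 mm
δ_CD = 5650·726/(628.6·98900) = 0.06598 mm
δ = Σδ_i = 0.6559 mm.

0.656 mm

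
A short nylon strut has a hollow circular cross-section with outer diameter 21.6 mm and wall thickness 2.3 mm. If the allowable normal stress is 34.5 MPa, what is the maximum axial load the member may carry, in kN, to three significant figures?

A = 139.5 mm².
P_max = σ_allow · A = 34.5 · 139.5 = 4811 N = 4.811 kN.

4.81 kN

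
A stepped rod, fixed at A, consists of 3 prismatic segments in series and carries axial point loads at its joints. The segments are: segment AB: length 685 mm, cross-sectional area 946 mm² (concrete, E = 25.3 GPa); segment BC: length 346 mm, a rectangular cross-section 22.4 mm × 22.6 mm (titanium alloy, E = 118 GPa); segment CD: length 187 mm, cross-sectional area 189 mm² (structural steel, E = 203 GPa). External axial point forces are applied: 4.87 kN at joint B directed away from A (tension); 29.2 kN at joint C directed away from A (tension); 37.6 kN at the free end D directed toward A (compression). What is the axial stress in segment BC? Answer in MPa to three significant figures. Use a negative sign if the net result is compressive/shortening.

Internal axial forces (sectioning from the free end, tension +): N_CD = -37.6 kN, N_BC = -8.4 kN, N_AB = -3.53 kN.
A_BC = 506.2 mm².
σ_BC = N_BC/A_BC = -8400/506.2 = -16.59 MPa.

-16.6 MPa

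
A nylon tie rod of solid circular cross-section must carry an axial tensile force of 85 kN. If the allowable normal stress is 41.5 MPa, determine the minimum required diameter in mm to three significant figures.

Required area A ≥ P/σ_allow = 85000/41.5 = 2048 mm².
For a solid circular section, d ≥ √(4A/π) = 51.07 mm.

51.1 mm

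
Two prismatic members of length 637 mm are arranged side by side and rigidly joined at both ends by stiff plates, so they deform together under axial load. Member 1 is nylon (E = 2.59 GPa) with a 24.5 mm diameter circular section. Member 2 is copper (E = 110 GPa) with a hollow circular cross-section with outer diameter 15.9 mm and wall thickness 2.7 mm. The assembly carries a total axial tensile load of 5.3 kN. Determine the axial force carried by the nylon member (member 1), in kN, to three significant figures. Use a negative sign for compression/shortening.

0.478 kN

A_1 = 471.4 mm².
A_2 = 112 mm².
Equal strain + equilibrium ⇒ each member carries load in proportion to AE: A₁E₁ = 1221000 N, A₂E₂ = 12320000 N, ΣAE = 13540000 N.
F₁ = P·A₁E₁/ΣAE = 5300·1221000/13540000 = 478 N.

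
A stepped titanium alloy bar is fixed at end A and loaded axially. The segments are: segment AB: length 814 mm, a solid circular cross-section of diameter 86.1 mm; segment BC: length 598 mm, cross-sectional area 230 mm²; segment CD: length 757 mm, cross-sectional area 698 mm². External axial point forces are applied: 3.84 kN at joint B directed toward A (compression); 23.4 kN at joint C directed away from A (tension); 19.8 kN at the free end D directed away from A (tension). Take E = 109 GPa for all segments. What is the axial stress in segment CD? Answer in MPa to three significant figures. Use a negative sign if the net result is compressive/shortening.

28.4 MPa

Internal axial forces (sectioning from the free end, tension +): N_CD = 19.8 kN, N_BC = 43.2 kN, N_AB = 39.36 kN.
σ_CD = N_CD/A_CD = 19800/698 = 28.37 MPa.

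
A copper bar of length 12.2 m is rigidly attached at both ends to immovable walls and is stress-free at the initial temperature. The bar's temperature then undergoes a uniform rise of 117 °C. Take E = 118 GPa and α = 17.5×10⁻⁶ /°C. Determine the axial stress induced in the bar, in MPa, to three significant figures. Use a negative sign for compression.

Free thermal expansion αLΔT = 17.5e-6 · 12200 · 117 = 24.98 mm.
The walls impose strain ε = −(24.98)/12200 = -2.0475e-03; σ = Eε = 118000 · -2.0475e-03 = -241.6 MPa.

-242 MPa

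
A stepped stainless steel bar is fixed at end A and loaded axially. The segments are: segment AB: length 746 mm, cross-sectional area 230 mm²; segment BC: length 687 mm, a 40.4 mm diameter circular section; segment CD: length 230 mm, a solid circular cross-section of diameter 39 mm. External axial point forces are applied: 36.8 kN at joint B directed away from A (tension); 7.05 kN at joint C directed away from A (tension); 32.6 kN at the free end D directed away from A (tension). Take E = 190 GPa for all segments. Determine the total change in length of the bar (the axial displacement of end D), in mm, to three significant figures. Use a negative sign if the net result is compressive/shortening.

1.45 mm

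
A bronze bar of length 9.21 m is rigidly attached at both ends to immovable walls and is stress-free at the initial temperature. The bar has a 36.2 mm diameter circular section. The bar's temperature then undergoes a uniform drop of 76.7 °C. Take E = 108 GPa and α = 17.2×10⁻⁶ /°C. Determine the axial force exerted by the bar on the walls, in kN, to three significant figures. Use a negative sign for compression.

147 kN

Free thermal expansion αLΔT = 17.2e-6 · 9210 · -76.7 = -12.15 mm.
The walls impose strain ε = −(-12.15)/9210 = 1.3192e-03; σ = Eε = 108000 · 1.3192e-03 = 142.5 MPa.
Wall reaction R = σ·A = 142.5·1029 = 146600 N = 146.6 kN.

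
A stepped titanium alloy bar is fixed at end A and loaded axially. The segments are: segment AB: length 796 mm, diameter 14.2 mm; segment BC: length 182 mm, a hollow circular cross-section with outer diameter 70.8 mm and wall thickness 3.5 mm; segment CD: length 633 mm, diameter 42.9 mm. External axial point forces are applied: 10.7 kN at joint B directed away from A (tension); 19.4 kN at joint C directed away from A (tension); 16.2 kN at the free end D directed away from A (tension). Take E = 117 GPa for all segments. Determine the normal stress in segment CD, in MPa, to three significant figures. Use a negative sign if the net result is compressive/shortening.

Internal axial forces (sectioning from the free end, tension +): N_CD = 16.2 kN, N_BC = 35.6 kN, N_AB = 46.3 kN.
A_CD = 1445 mm².
σ_CD = N_CD/A_CD = 16200/1445 = 11.21 MPa.

11.2 MPa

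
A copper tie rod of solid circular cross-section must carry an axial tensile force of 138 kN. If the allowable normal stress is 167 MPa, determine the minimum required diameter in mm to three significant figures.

32.4 mm

Required area A ≥ P/σ_allow = 138000/167 = 826.3 mm².
For a solid circular section, d ≥ √(4A/π) = 32.44 mm.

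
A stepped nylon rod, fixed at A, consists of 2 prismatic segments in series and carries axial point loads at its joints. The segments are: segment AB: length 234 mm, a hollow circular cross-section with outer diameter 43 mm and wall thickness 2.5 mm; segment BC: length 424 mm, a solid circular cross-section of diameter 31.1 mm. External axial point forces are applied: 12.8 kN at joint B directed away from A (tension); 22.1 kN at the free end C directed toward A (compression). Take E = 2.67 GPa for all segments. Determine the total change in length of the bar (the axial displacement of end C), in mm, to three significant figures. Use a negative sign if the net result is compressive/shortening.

-7.18 mm

Internal axial forces (sectioning from the free end, tension +): N_BC = -22.1 kN, N_AB = -9.3 kN.
A_AB = 318.1 mm².
A_BC = 759.6 mm².
δ_AB = -9300·234/(318.1·2670) = -2.562 mm
δ_BC = -22100·424/(759.6·2670) = -4.62 mm
δ = Σδ_i = -7.182 mm.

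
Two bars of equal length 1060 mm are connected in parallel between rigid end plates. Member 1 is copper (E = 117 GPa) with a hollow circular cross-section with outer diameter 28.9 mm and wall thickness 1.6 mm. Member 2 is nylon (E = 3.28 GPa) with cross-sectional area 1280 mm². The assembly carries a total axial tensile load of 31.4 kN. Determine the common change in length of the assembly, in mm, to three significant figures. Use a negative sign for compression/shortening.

1.64 mm

A_1 = 137.2 mm².
Equal strain + equilibrium ⇒ each member carries load in proportion to AE: A₁E₁ = 16060000 N, A₂E₂ = 4198000 N, ΣAE = 20250000 N.
δ = PL/ΣAE = 31400·1060/20250000 = 1.643 mm.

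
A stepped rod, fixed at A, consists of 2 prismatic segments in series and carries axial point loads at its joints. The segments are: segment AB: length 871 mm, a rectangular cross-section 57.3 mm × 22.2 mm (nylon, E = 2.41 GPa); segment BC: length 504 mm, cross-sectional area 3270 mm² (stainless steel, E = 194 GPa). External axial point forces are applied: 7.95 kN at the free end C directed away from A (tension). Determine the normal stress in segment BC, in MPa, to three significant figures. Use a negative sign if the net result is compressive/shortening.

2.43 MPa

Internal axial forces (sectioning from the free end, tension +): N_BC = 7.95 kN, N_AB = 7.95 kN.
σ_BC = N_BC/A_BC = 7950/3270 = 2.431 MPa.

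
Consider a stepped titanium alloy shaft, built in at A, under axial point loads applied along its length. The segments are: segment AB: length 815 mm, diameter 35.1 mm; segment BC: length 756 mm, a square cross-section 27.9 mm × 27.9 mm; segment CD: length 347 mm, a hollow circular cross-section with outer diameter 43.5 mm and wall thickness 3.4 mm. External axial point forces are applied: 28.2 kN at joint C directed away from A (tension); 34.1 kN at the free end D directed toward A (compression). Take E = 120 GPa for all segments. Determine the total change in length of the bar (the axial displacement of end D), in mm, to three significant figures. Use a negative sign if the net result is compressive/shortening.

-0.319 mm

Internal axial forces (sectioning from the free end, tension +): N_CD = -34.1 kN, N_BC = -5.9 kN, N_AB = -5.9 kN.
A_AB = 967.6 mm².
A_BC = 778.4 mm².
A_CD = 428.3 mm².
δ_AB = -5900·815/(967.6·120000) = -0.04141 mm
δ_BC = -5900·756/(778.4·120000) = -0.04775 mm
δ_CD = -34100·347/(428.3·120000) = -0.2302 mm
δ = Σδ_i = -0.3194 mm.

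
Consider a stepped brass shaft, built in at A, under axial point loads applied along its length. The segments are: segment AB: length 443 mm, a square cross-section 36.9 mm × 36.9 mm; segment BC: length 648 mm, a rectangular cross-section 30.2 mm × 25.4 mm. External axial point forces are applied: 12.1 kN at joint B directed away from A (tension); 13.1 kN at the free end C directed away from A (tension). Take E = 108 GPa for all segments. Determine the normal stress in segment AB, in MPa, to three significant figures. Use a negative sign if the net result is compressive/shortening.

Internal axial forces (sectioning from the free end, tension +): N_BC = 13.1 kN, N_AB = 25.2 kN.
A_AB = 1362 mm².
σ_AB = N_AB/A_AB = 25200/1362 = 18.51 MPa.

18.5 MPa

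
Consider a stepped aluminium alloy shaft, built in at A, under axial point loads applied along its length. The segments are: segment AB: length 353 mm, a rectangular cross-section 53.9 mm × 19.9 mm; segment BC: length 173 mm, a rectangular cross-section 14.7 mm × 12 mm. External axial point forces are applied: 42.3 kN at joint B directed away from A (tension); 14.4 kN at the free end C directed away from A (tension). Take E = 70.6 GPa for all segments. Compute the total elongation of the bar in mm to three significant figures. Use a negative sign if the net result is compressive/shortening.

Internal axial forces (sectioning from the free end, tension +): N_BC = 14.4 kN, N_AB = 56.7 kN.
A_AB = 1073 mm².
A_BC = 176.4 mm².
δ_AB = 56700·353/(1073·70600) = 0.2643 mm
δ_BC = 14400·173/(176.4·70600) = 0.2 mm
δ = Σδ_i = 0.4643 mm.

0.464 mm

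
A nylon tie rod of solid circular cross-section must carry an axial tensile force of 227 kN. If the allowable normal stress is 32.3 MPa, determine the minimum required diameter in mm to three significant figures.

94.6 mm

Required area A ≥ P/σ_allow = 227000/32.3 = 7028 mm².
For a solid circular section, d ≥ √(4A/π) = 94.59 mm.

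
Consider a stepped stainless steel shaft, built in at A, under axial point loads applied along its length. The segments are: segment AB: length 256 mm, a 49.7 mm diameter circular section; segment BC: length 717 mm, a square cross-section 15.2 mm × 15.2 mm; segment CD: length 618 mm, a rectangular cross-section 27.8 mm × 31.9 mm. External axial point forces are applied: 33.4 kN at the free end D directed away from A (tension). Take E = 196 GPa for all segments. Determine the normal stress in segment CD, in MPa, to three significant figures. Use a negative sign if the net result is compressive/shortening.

37.7 MPa

Internal axial forces (sectioning from the free end, tension +): N_CD = 33.4 kN, N_BC = 33.4 kN, N_AB = 33.4 kN.
A_CD = 886.8 mm².
σ_CD = N_CD/A_CD = 33400/886.8 = 37.66 MPa.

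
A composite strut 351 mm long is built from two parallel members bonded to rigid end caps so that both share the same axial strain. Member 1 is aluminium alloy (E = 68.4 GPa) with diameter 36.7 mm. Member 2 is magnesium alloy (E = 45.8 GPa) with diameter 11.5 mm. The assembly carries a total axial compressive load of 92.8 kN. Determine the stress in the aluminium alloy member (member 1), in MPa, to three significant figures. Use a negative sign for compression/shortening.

-82.3 MPa

A_1 = 1058 mm².
A_2 = 103.9 mm².
Equal strain + equilibrium ⇒ each member carries load in proportion to AE: A₁E₁ = 72360000 N, A₂E₂ = 4757000 N, ΣAE = 77110000 N.
σ₁ = P·E₁/ΣAE = -92800·68400/77110000 = -82.31 MPa.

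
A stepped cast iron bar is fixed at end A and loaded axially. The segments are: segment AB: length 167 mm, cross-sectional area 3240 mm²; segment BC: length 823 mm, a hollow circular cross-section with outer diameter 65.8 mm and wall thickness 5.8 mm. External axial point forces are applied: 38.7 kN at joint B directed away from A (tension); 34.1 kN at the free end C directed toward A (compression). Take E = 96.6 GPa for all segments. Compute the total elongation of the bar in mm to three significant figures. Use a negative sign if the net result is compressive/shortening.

Internal axial forces (sectioning from the free end, tension +): N_BC = -34.1 kN, N_AB = 4.6 kN.
A_BC = 1093 mm².
δ_AB = 4600·167/(3240·96600) = 0.002454 mm
δ_BC = -34100·823/(1093·96600) = -0.2657 mm
δ = Σδ_i = -0.2633 mm.

-0.263 mm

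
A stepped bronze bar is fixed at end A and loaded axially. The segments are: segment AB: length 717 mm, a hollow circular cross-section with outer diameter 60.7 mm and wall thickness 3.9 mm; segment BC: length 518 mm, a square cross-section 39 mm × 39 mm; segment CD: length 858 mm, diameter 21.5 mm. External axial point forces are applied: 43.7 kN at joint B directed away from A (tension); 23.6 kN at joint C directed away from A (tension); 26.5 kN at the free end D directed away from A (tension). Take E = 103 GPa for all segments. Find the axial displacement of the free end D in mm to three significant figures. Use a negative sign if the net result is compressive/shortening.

1.71 mm

Internal axial forces (sectioning from the free end, tension +): N_CD = 26.5 kN, N_BC = 50.1 kN, N_AB = 93.8 kN.
A_AB = 695.9 mm².
A_BC = 1521 mm².
A_CD = 363.1 mm².
δ_AB = 93800·717/(695.9·103000) = 0.9383 mm
δ_BC = 50100·518/(1521·103000) = 0.1657 mm
δ_CD = 26500·858/(363.1·103000) = 0.608 mm
δ = Σδ_i = 1.712 mm.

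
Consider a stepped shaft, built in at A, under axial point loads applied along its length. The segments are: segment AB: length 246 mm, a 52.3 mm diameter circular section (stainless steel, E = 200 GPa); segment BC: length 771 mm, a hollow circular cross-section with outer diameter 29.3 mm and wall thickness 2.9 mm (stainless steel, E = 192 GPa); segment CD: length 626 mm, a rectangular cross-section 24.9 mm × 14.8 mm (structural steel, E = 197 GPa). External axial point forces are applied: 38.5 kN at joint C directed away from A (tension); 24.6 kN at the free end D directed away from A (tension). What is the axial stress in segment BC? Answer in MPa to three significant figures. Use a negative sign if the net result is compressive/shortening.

Internal axial forces (sectioning from the free end, tension +): N_CD = 24.6 kN, N_BC = 63.1 kN, N_AB = 63.1 kN.
A_BC = 240.5 mm².
σ_BC = N_BC/A_BC = 63100/240.5 = 262.3 MPa.

262 MPa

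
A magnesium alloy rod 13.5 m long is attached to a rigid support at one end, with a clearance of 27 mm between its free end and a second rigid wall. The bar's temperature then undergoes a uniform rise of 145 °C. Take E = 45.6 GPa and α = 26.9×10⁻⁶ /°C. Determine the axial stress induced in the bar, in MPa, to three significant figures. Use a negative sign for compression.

Free thermal expansion αLΔT = 26.9e-6 · 13500 · 145 = 52.66 mm.
The walls engage after the gap closes; constrained expansion = 52.66 − 27 = 25.66 mm.
The walls impose strain ε = −(25.66)/13500 = -1.9005e-03; σ = Eε = 45600 · -1.9005e-03 = -86.66 MPa.

-86.7 MPa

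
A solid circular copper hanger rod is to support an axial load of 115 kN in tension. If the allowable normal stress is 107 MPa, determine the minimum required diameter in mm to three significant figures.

Required area A ≥ P/σ_allow = 115000/107 = 1075 mm².
For a solid circular section, d ≥ √(4A/π) = 36.99 mm.

37.0 mm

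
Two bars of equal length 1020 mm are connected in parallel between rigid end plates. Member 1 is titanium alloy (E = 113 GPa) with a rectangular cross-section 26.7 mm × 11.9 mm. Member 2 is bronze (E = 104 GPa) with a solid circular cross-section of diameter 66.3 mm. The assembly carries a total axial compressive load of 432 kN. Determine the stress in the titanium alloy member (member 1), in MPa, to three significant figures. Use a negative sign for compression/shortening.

A_1 = 317.7 mm².
A_2 = 3452 mm².
Equal strain + equilibrium ⇒ each member carries load in proportion to AE: A₁E₁ = 35900000 N, A₂E₂ = 359000000 N, ΣAE = 394900000 N.
σ₁ = P·E₁/ΣAE = -432000·113000/394900000 = -123.6 MPa.

-124 MPa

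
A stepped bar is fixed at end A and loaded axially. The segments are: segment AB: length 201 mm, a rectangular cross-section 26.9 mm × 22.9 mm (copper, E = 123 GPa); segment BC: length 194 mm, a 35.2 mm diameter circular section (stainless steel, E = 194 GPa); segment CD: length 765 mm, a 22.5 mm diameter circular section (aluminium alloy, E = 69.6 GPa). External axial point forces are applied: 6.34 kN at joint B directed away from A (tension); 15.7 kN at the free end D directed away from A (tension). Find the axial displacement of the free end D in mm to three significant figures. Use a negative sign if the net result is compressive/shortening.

0.509 mm

Internal axial forces (sectioning from the free end, tension +): N_CD = 15.7 kN, N_BC = 15.7 kN, N_AB = 22.04 kN.
A_AB = 616 mm².
A_BC = 973.1 mm².
A_CD = 397.6 mm².
δ_AB = 22040·201/(616·123000) = 0.05847 mm
δ_BC = 15700·194/(973.1·194000) = 0.01613 mm
δ_CD = 15700·765/(397.6·69600) = 0.434 mm
δ = Σδ_i = 0.5086 mm.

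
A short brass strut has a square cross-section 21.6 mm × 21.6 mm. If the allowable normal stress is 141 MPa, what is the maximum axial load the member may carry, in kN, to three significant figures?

65.8 kN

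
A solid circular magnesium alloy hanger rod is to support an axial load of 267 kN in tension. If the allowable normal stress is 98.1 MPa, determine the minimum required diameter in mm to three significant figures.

Required area A ≥ P/σ_allow = 267000/98.1 = 2722 mm².
For a solid circular section, d ≥ √(4A/π) = 58.87 mm.

58.9 mm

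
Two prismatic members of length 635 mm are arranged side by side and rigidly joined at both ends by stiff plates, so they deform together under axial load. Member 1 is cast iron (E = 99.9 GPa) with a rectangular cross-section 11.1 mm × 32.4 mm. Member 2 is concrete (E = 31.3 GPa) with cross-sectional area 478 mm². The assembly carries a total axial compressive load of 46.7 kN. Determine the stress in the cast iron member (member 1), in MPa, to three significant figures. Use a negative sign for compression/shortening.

-91.7 MPa

A_1 = 359.6 mm².
Equal strain + equilibrium ⇒ each member carries load in proportion to AE: A₁E₁ = 35930000 N, A₂E₂ = 14960000 N, ΣAE = 50890000 N.
σ₁ = P·E₁/ΣAE = -46700·99900/50890000 = -91.68 MPa.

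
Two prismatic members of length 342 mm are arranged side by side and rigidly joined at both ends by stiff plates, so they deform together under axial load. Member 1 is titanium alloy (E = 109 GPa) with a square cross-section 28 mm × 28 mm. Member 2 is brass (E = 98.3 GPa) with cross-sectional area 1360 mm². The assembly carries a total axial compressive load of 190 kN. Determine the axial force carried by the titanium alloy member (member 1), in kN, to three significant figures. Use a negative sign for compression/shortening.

-74.1 kN

A_1 = 784 mm².
Equal strain + equilibrium ⇒ each member carries load in proportion to AE: A₁E₁ = 85460000 N, A₂E₂ = 133700000 N, ΣAE = 219100000 N.
F₁ = P·A₁E₁/ΣAE = -190000·85460000/219100000 = -74090 N.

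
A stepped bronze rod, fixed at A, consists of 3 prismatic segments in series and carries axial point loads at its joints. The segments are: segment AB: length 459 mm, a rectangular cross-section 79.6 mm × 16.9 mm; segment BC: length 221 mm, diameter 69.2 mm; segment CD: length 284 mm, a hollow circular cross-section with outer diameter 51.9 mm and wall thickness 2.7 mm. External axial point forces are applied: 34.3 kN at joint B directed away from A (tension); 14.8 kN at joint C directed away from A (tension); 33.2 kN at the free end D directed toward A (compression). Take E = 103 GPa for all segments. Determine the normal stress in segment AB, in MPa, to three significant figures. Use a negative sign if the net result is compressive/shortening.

Internal axial forces (sectioning from the free end, tension +): N_CD = -33.2 kN, N_BC = -18.4 kN, N_AB = 15.9 kN.
A_AB = 1345 mm².
σ_AB = N_AB/A_AB = 15900/1345 = 11.82 MPa.

11.8 MPa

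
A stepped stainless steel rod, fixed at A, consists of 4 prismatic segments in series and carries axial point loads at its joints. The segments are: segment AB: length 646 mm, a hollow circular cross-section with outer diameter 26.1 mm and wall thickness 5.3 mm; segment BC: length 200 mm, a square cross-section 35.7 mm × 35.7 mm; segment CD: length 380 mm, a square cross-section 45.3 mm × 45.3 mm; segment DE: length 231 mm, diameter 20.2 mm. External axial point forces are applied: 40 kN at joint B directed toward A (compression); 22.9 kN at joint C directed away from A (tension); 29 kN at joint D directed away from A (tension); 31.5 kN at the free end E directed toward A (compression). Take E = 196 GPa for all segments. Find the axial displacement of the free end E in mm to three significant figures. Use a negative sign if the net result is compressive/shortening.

-0.288 mm

Internal axial forces (sectioning from the free end, tension +): N_DE = -31.5 kN, N_CD = -2.5 kN, N_BC = 20.4 kN, N_AB = -19.6 kN.
A_AB = 346.3 mm².
A_BC = 1274 mm².
A_CD = 2052 mm².
A_DE = 320.5 mm².
δ_AB = -19600·646/(346.3·196000) = -0.1865 mm
δ_BC = 20400·200/(1274·196000) = 0.01633 mm
δ_CD = -2500·380/(2052·196000) = -0.002362 mm
δ_DE = -31500·231/(320.5·196000) = -0.1158 mm
δ = Σδ_i = -0.2884 mm.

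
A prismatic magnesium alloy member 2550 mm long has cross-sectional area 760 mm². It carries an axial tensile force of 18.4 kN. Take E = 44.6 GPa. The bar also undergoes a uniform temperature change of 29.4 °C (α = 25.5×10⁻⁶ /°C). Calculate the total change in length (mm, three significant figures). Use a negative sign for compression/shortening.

3.30 mm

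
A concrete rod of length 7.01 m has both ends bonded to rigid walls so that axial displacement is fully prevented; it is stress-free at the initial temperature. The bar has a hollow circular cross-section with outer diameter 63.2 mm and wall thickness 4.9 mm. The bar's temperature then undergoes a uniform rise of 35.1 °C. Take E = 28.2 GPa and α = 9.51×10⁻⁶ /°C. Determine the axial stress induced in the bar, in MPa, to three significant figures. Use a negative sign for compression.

-9.41 MPa

Free thermal expansion αLΔT = 9.51e-6 · 7010 · 35.1 = 2.34 mm.
The walls impose strain ε = −(2.34)/7010 = -3.3380e-04; σ = Eε = 28200 · -3.3380e-04 = -9.413 MPa.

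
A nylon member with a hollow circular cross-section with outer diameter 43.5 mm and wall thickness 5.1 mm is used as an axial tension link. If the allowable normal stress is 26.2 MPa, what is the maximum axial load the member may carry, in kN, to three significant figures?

A = 615.2 mm².
P_max = σ_allow · A = 26.2 · 615.2 = 16120 N = 16.12 kN.

16.1 kN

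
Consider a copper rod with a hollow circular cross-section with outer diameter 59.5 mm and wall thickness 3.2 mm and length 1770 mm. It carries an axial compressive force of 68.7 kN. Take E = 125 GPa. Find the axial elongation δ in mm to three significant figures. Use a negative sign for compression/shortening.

-1.72 mm

A = 566 mm².
δ_mech = NL/(AE) = -68700·1770/(566·125000) = -1.719 mm.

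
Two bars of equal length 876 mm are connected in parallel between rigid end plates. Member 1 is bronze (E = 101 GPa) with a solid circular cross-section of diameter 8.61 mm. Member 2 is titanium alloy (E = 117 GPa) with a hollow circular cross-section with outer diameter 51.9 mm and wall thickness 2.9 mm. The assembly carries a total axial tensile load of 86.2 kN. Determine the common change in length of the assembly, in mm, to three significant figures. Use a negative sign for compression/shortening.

1.30 mm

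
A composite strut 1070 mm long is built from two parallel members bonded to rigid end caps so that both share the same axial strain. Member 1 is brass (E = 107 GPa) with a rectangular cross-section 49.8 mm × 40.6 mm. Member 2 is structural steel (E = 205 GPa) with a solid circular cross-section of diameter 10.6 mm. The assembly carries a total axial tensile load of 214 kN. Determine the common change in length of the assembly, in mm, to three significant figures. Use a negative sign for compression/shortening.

A_1 = 2022 mm².
A_2 = 88.25 mm².
Equal strain + equilibrium ⇒ each member carries load in proportion to AE: A₁E₁ = 216300000 N, A₂E₂ = 18090000 N, ΣAE = 234400000 N.
δ = PL/ΣAE = 214000·1070/234400000 = 0.9767 mm.

0.977 mm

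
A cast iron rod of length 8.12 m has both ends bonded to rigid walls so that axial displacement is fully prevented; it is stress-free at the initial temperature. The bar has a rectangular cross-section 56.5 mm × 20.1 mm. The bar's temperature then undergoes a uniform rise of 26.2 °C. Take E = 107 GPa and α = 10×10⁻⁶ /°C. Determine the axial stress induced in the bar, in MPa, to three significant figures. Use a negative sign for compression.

Free thermal expansion αLΔT = 10e-6 · 8120 · 26.2 = 2.127 mm.
The walls impose strain ε = −(2.127)/8120 = -2.6200e-04; σ = Eε = 107000 · -2.6200e-04 = -28.03 MPa.

-28.0 MPa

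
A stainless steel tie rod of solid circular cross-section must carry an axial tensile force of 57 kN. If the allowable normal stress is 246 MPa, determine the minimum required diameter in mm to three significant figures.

17.2 mm

Required area A ≥ P/σ_allow = 57000/246 = 231.7 mm².
For a solid circular section, d ≥ √(4A/π) = 17.18 mm.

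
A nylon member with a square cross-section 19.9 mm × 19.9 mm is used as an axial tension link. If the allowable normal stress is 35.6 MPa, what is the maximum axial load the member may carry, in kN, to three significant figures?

A = 396 mm².
P_max = σ_allow · A = 35.6 · 396 = 14100 N = 14.1 kN.

14.1 kN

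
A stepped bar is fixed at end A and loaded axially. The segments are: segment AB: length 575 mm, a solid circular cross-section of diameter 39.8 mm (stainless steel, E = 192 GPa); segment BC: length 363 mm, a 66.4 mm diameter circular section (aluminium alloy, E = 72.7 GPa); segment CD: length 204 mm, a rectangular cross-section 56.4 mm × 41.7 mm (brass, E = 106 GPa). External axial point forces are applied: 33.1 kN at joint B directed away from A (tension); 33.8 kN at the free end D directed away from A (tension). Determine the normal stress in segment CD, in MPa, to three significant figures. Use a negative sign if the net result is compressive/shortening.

14.4 MPa

Internal axial forces (sectioning from the free end, tension +): N_CD = 33.8 kN, N_BC = 33.8 kN, N_AB = 66.9 kN.
A_CD = 2352 mm².
σ_CD = N_CD/A_CD = 33800/2352 = 14.37 MPa.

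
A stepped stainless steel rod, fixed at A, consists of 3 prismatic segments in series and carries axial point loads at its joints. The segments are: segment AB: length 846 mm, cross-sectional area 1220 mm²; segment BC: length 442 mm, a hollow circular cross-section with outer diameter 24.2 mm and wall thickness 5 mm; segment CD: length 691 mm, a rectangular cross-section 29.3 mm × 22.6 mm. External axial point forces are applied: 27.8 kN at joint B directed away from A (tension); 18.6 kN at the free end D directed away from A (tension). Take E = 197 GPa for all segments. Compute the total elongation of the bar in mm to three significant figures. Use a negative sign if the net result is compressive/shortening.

0.400 mm

Internal axial forces (sectioning from the free end, tension +): N_CD = 18.6 kN, N_BC = 18.6 kN, N_AB = 46.4 kN.
A_BC = 301.6 mm².
A_CD = 662.2 mm².
δ_AB = 46400·846/(1220·197000) = 0.1633 mm
δ_BC = 18600·442/(301.6·197000) = 0.1384 mm
δ_CD = 18600·691/(662.2·197000) = 0.09853 mm
δ = Σδ_i = 0.4002 mm.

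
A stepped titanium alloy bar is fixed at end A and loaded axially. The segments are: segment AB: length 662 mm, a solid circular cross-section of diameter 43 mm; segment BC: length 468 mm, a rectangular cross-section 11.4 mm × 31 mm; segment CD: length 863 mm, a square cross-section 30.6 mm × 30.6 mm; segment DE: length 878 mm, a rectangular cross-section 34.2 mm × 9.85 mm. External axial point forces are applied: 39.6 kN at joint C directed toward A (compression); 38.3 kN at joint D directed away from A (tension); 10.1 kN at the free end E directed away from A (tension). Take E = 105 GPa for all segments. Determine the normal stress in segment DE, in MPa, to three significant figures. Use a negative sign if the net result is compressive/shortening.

30.0 MPa

Internal axial forces (sectioning from the free end, tension +): N_DE = 10.1 kN, N_CD = 48.4 kN, N_BC = 8.8 kN, N_AB = 8.8 kN.
A_DE = 336.9 mm².
σ_DE = N_DE/A_DE = 10100/336.9 = 29.98 MPa.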